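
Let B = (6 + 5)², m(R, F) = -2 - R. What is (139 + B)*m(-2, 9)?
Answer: 0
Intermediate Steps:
B = 121 (B = 11² = 121)
(139 + B)*m(-2, 9) = (139 + 121)*(-2 - 1*(-2)) = 260*(-2 + 2) = 260*0 = 0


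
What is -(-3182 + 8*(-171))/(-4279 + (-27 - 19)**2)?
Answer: -650/309 ≈ -2.1036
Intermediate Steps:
-(-3182 + 8*(-171))/(-4279 + (-27 - 19)**2) = -(-3182 - 1368)/(-4279 + (-46)**2) = -(-4550)/(-4279 + 2116) = -(-4550)/(-2163) = -(-4550)*(-1)/2163 = -1*650/309 = -650/309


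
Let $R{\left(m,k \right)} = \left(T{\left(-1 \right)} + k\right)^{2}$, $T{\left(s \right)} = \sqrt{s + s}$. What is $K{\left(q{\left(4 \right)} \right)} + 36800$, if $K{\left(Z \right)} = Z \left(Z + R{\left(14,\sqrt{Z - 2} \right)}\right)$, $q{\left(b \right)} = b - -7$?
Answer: $36998 + 66 i \sqrt{2} \approx 36998.0 + 93.338 i$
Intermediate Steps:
$q{\left(b \right)} = 7 + b$ ($q{\left(b \right)} = b + 7 = 7 + b$)
$T{\left(s \right)} = \sqrt{2} \sqrt{s}$ ($T{\left(s \right)} = \sqrt{2 s} = \sqrt{2} \sqrt{s}$)
$R{\left(m,k \right)} = \left(k + i \sqrt{2}\right)^{2}$ ($R{\left(m,k \right)} = \left(\sqrt{2} \sqrt{-1} + k\right)^{2} = \left(\sqrt{2} i + k\right)^{2} = \left(i \sqrt{2} + k\right)^{2} = \left(k + i \sqrt{2}\right)^{2}$)
$K{\left(Z \right)} = Z \left(Z + \left(\sqrt{-2 + Z} + i \sqrt{2}\right)^{2}\right)$ ($K{\left(Z \right)} = Z \left(Z + \left(\sqrt{Z - 2} + i \sqrt{2}\right)^{2}\right) = Z \left(Z + \left(\sqrt{-2 + Z} + i \sqrt{2}\right)^{2}\right)$)
$K{\left(q{\left(4 \right)} \right)} + 36800 = \left(7 + 4\right) \left(\left(7 + 4\right) + \left(\sqrt{-2 + \left(7 + 4\right)} + i \sqrt{2}\right)^{2}\right) + 36800 = 11 \left(11 + \left(\sqrt{-2 + 11} + i \sqrt{2}\right)^{2}\right) + 36800 = 11 \left(11 + \left(\sqrt{9} + i \sqrt{2}\right)^{2}\right) + 36800 = 11 \left(11 + \left(3 + i \sqrt{2}\right)^{2}\right) + 36800 = \left(121 + 11 \left(3 + i \sqrt{2}\right)^{2}\right) + 36800 = 36921 + 11 \left(3 + i \sqrt{2}\right)^{2}$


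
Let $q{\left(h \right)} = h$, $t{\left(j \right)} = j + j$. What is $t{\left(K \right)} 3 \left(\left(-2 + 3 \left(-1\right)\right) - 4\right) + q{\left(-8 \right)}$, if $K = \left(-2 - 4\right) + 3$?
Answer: $154$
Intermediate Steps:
$K = -3$ ($K = -6 + 3 = -3$)
$t{\left(j \right)} = 2 j$
$t{\left(K \right)} 3 \left(\left(-2 + 3 \left(-1\right)\right) - 4\right) + q{\left(-8 \right)} = 2 \left(-3\right) 3 \left(\left(-2 + 3 \left(-1\right)\right) - 4\right) - 8 = - 6 \cdot 3 \left(\left(-2 - 3\right) - 4\right) - 8 = - 6 \cdot 3 \left(-5 - 4\right) - 8 = - 6 \cdot 3 \left(-9\right) - 8 = \left(-6\right) \left(-27\right) - 8 = 162 - 8 = 154$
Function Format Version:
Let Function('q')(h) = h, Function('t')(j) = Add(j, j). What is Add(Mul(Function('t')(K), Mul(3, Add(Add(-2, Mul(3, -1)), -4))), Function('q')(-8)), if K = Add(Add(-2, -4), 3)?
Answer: 154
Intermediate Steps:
K = -3 (K = Add(-6, 3) = -3)
Function('t')(j) = Mul(2, j)
Add(Mul(Function('t')(K), Mul(3, Add(Add(-2, Mul(3, -1)), -4))), Function('q')(-8)) = Add(Mul(Mul(2, -3), Mul(3, Add(Add(-2, Mul(3, -1)), -4))), -8) = Add(Mul(-6, Mul(3, Add(Add(-2, -3), -4))), -8) = Add(Mul(-6, Mul(3, Add(-5, -4))), -8) = Add(Mul(-6, Mul(3, -9)), -8) = Add(Mul(-6, -27), -8) = Add(162, -8) = 154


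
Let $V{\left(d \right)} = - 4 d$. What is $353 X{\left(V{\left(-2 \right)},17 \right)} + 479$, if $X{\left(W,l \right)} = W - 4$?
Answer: $1891$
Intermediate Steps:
$X{\left(W,l \right)} = -4 + W$
$353 X{\left(V{\left(-2 \right)},17 \right)} + 479 = 353 \left(-4 - -8\right) + 479 = 353 \left(-4 + 8\right) + 479 = 353 \cdot 4 + 479 = 1412 + 479 = 1891$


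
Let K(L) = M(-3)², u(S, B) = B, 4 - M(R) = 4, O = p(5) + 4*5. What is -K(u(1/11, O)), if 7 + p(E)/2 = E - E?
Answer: 0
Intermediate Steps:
p(E) = -14 (p(E) = -14 + 2*(E - E) = -14 + 2*0 = -14 + 0 = -14)
O = 6 (O = -14 + 4*5 = -14 + 20 = 6)
M(R) = 0 (M(R) = 4 - 1*4 = 4 - 4 = 0)
K(L) = 0 (K(L) = 0² = 0)
-K(u(1/11, O)) = -1*0 = 0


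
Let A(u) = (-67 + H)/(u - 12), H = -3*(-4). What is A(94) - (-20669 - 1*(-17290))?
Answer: 277023/82 ≈ 3378.3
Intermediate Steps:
H = 12
A(u) = -55/(-12 + u) (A(u) = (-67 + 12)/(u - 12) = -55/(-12 + u))
A(94) - (-20669 - 1*(-17290)) = -55/(-12 + 94) - (-20669 - 1*(-17290)) = -55/82 - (-20669 + 17290) = -55*1/82 - 1*(-3379) = -55/82 + 3379 = 277023/82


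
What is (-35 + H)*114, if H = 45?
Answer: 1140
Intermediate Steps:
(-35 + H)*114 = (-35 + 45)*114 = 10*114 = 1140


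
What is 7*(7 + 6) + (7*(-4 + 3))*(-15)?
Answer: 196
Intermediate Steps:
7*(7 + 6) + (7*(-4 + 3))*(-15) = 7*13 + (7*(-1))*(-15) = 91 - 7*(-15) = 91 + 105 = 196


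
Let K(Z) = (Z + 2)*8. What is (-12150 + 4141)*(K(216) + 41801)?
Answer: -348751905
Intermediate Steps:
K(Z) = 16 + 8*Z (K(Z) = (2 + Z)*8 = 16 + 8*Z)
(-12150 + 4141)*(K(216) + 41801) = (-12150 + 4141)*((16 + 8*216) + 41801) = -8009*((16 + 1728) + 41801) = -8009*(1744 + 41801) = -8009*43545 = -348751905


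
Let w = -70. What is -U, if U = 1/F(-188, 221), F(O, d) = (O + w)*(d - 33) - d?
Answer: 1/48725 ≈ 2.0523e-5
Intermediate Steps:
F(O, d) = -d + (-70 + O)*(-33 + d) (F(O, d) = (O - 70)*(d - 33) - d = (-70 + O)*(-33 + d) - d = -d + (-70 + O)*(-33 + d))
U = -1/48725 (U = 1/(2310 - 71*221 - 33*(-188) - 188*221) = 1/(2310 - 15691 + 6204 - 41548) = 1/(-48725) = -1/48725 ≈ -2.0523e-5)
-U = -1*(-1/48725) = 1/48725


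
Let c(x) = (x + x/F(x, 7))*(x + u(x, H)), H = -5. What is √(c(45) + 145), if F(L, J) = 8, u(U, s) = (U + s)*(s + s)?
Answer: I*√285230/4 ≈ 133.52*I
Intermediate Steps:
u(U, s) = 2*s*(U + s) (u(U, s) = (U + s)*(2*s) = 2*s*(U + s))
c(x) = 9*x*(50 - 9*x)/8 (c(x) = (x + x/8)*(x + 2*(-5)*(x - 5)) = (x + x*(⅛))*(x + 2*(-5)*(-5 + x)) = (x + x/8)*(x + (50 - 10*x)) = (9*x/8)*(50 - 9*x) = 9*x*(50 - 9*x)/8)
√(c(45) + 145) = √((9/8)*45*(50 - 9*45) + 145) = √((9/8)*45*(50 - 405) + 145) = √((9/8)*45*(-355) + 145) = √(-143775/8 + 145) = √(-142615/8) = I*√285230/4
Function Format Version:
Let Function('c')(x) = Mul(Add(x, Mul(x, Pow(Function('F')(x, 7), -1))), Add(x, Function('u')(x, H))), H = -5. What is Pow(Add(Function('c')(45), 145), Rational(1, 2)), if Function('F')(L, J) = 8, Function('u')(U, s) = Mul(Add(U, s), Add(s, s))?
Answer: Mul(Rational(1, 4), I, Pow(285230, Rational(1, 2))) ≈ Mul(133.52, I)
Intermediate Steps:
Function('u')(U, s) = Mul(2, s, Add(U, s)) (Function('u')(U, s) = Mul(Add(U, s), Mul(2, s)) = Mul(2, s, Add(U, s)))
Function('c')(x) = Mul(Rational(9, 8), x, Add(50, Mul(-9, x))) (Function('c')(x) = Mul(Add(x, Mul(x, Pow(8, -1))), Add(x, Mul(2, -5, Add(x, -5)))) = Mul(Add(x, Mul(x, Rational(1, 8))), Add(x, Mul(2, -5, Add(-5, x)))) = Mul(Add(x, Mul(Rational(1, 8), x)), Add(x, Add(50, Mul(-10, x)))) = Mul(Mul(Rational(9, 8), x), Add(50, Mul(-9, x))) = Mul(Rational(9, 8), x, Add(50, Mul(-9, x))))
Pow(Add(Function('c')(45), 145), Rational(1, 2)) = Pow(Add(Mul(Rational(9, 8), 45, Add(50, Mul(-9, 45))), 145), Rational(1, 2)) = Pow(Add(Mul(Rational(9, 8), 45, Add(50, -405)), 145), Rational(1, 2)) = Pow(Add(Mul(Rational(9, 8), 45, -355), 145), Rational(1, 2)) = Pow(Add(Rational(-143775, 8), 145), Rational(1, 2)) = Pow(Rational(-142615, 8), Rational(1, 2)) = Mul(Rational(1, 4), I, Pow(285230, Rational(1, 2)))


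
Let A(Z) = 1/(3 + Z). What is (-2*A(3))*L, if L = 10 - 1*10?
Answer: 0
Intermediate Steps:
L = 0 (L = 10 - 10 = 0)
(-2*A(3))*L = -2/(3 + 3)*0 = -2/6*0 = -2*1/6*0 = -1/3*0 = 0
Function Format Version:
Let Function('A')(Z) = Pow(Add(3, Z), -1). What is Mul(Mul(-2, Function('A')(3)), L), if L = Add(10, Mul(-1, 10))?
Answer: 0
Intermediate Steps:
L = 0 (L = Add(10, -10) = 0)
Mul(Mul(-2, Function('A')(3)), L) = Mul(Mul(-2, Pow(Add(3, 3), -1)), 0) = Mul(Mul(-2, Pow(6, -1)), 0) = Mul(Mul(-2, Rational(1, 6)), 0) = Mul(Rational(-1, 3), 0) = 0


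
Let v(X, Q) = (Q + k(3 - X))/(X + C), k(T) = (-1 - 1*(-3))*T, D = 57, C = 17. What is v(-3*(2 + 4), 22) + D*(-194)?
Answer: -11122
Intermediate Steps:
k(T) = 2*T (k(T) = (-1 + 3)*T = 2*T)
v(X, Q) = (6 + Q - 2*X)/(17 + X) (v(X, Q) = (Q + 2*(3 - X))/(X + 17) = (Q + (6 - 2*X))/(17 + X) = (6 + Q - 2*X)/(17 + X))
v(-3*(2 + 4), 22) + D*(-194) = (6 + 22 - (-6)*(2 + 4))/(17 - 3*(2 + 4)) + 57*(-194) = (6 + 22 - (-6)*6)/(17 - 3*6) - 11058 = (6 + 22 - 2*(-18))/(17 - 18) - 11058 = (6 + 22 + 36)/(-1) - 11058 = -1*64 - 11058 = -64 - 11058 = -11122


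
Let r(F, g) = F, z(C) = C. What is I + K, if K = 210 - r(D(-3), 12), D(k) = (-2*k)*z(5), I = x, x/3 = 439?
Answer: 1497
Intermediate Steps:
x = 1317 (x = 3*439 = 1317)
I = 1317
D(k) = -10*k (D(k) = -2*k*5 = -10*k)
K = 180 (K = 210 - (-10)*(-3) = 210 - 1*30 = 210 - 30 = 180)
I + K = 1317 + 180 = 1497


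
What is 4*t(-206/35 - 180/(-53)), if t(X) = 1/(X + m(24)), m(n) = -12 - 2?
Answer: -1855/7647 ≈ -0.24258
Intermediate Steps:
m(n) = -14
t(X) = 1/(-14 + X) (t(X) = 1/(X - 14) = 1/(-14 + X))
4*t(-206/35 - 180/(-53)) = 4/(-14 + (-206/35 - 180/(-53))) = 4/(-14 + (-206*1/35 - 180*(-1/53))) = 4/(-14 + (-206/35 + 180/53)) = 4/(-14 - 4618/1855) = 4/(-30588/1855) = 4*(-1855/30588) = -1855/7647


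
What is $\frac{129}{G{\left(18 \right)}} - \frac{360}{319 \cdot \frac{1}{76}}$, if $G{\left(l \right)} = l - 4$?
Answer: $- \frac{341889}{4466} \approx -76.554$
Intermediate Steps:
$G{\left(l \right)} = -4 + l$ ($G{\left(l \right)} = l - 4 = -4 + l$)
$\frac{129}{G{\left(18 \right)}} - \frac{360}{319 \cdot \frac{1}{76}} = \frac{129}{-4 + 18} - \frac{360}{319 \cdot \frac{1}{76}} = \frac{129}{14} - \frac{360}{319 \cdot \frac{1}{76}} = 129 \cdot \frac{1}{14} - \frac{360}{\frac{319}{76}} = \frac{129}{14} - \frac{27360}{319} = - \frac{341889}{4466}$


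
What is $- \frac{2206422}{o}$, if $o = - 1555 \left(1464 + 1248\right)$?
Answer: $\frac{367737}{702860} \approx 0.5232$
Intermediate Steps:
$o = -4217160$ ($o = \left(-1555\right) 2712 = -4217160$)
$- \frac{2206422}{o} = - \frac{2206422}{-4217160} = \left(-2206422\right) \left(- \frac{1}{4217160}\right) = \frac{367737}{702860}$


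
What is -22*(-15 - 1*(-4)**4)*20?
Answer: 119240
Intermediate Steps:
-22*(-15 - 1*(-4)**4)*20 = -22*(-15 - 1*256)*20 = -22*(-15 - 256)*20 = -22*(-271)*20 = 5962*20 = 119240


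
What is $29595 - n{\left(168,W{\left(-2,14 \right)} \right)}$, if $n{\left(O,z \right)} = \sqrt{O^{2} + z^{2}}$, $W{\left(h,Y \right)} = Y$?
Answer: $29595 - 14 \sqrt{145} \approx 29426.0$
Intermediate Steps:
$29595 - n{\left(168,W{\left(-2,14 \right)} \right)} = 29595 - \sqrt{168^{2} + 14^{2}} = 29595 - \sqrt{28224 + 196} = 29595 - \sqrt{28420} = 29595 - 14 \sqrt{145}$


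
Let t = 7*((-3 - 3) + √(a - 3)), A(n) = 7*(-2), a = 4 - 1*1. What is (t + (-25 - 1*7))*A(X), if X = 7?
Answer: 1036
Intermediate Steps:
a = 3 (a = 4 - 1 = 3)
A(n) = -14
t = -42 (t = 7*((-3 - 3) + √(3 - 3)) = 7*(-6 + √0) = 7*(-6 + 0) = 7*(-6) = -42)
(t + (-25 - 1*7))*A(X) = (-42 + (-25 - 1*7))*(-14) = (-42 + (-25 - 7))*(-14) = (-42 - 32)*(-14) = -74*(-14) = 1036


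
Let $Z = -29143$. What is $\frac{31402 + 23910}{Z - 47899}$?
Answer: $- \frac{27656}{38521} \approx -0.71795$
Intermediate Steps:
$\frac{31402 + 23910}{Z - 47899} = \frac{31402 + 23910}{-29143 - 47899} = \frac{55312}{-77042} = 55312 \left(- \frac{1}{77042}\right) = - \frac{27656}{38521}$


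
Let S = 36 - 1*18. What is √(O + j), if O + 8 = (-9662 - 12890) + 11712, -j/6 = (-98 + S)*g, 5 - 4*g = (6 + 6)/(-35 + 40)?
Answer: 2*I*√2634 ≈ 102.65*I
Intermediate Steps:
S = 18 (S = 36 - 18 = 18)
g = 13/20 (g = 5/4 - (6 + 6)/(4*(-35 + 40)) = 5/4 - 3/5 = 5/4 - ¼*12/5 = 5/4 - ⅗ = 13/20 ≈ 0.65000)
j = 312 (j = -6*(-98 + 18)*13/20 = -(-480)*13/20 = -6*(-52) = 312)
O = -10848 (O = -8 + ((-9662 - 12890) + 11712) = -8 + (-22552 + 11712) = -8 - 10840 = -10848)
√(O + j) = √(-10848 + 312) = √(-10536) = 2*I*√2634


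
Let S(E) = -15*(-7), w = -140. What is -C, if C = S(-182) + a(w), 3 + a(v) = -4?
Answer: -98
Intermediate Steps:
a(v) = -7 (a(v) = -3 - 4 = -7)
S(E) = 105
C = 98 (C = 105 - 7 = 98)
-C = -1*98 = -98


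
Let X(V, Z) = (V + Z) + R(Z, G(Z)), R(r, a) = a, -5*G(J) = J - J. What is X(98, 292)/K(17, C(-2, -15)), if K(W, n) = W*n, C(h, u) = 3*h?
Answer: -65/17 ≈ -3.8235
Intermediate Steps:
G(J) = 0 (G(J) = -(J - J)/5 = -⅕*0 = 0)
X(V, Z) = V + Z (X(V, Z) = (V + Z) + 0 = V + Z)
X(98, 292)/K(17, C(-2, -15)) = (98 + 292)/((17*(3*(-2)))) = 390/((17*(-6))) = 390/(-102) = 390*(-1/102) = -65/17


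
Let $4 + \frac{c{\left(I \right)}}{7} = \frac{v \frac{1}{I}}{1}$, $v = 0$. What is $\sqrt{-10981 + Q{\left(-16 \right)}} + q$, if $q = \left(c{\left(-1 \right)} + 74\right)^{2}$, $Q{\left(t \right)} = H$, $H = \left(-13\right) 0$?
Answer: $2116 + i \sqrt{10981} \approx 2116.0 + 104.79 i$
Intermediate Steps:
$H = 0$
$c{\left(I \right)} = -28$ ($c{\left(I \right)} = -28 + 7 \frac{0 \frac{1}{I}}{1} = -28 + 7 \cdot 0 \cdot 1 = -28 + 7 \cdot 0 = -28 + 0 = -28$)
$Q{\left(t \right)} = 0$
$q = 2116$ ($q = \left(-28 + 74\right)^{2} = 46^{2} = 2116$)
$\sqrt{-10981 + Q{\left(-16 \right)}} + q = \sqrt{-10981 + 0} + 2116 = \sqrt{-10981} + 2116 = i \sqrt{10981} + 2116 = 2116 + i \sqrt{10981}$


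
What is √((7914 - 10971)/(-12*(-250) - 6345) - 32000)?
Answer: I*√39782063815/1115 ≈ 178.88*I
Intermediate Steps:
√((7914 - 10971)/(-12*(-250) - 6345) - 32000) = √(-3057/(3000 - 6345) - 32000) = √(-3057/(-3345) - 32000) = √(-3057*(-1/3345) - 32000) = √(1019/1115 - 32000) = √(-35678981/1115) = I*√39782063815/1115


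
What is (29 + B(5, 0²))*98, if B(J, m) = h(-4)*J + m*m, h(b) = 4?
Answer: 4802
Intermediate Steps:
B(J, m) = m² + 4*J (B(J, m) = 4*J + m*m = 4*J + m² = m² + 4*J)
(29 + B(5, 0²))*98 = (29 + ((0²)² + 4*5))*98 = (29 + (0² + 20))*98 = (29 + (0 + 20))*98 = (29 + 20)*98 = 49*98 = 4802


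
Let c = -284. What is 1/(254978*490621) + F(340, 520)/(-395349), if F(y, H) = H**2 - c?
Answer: -11287302764273281/16485731925805654 ≈ -0.68467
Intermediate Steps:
F(y, H) = 284 + H**2 (F(y, H) = H**2 - 1*(-284) = H**2 + 284 = 284 + H**2)
1/(254978*490621) + F(340, 520)/(-395349) = 1/(254978*490621) + (284 + 520**2)/(-395349) = (1/254978)*(1/490621) + (284 + 270400)*(-1/395349) = 1/125097561338 + 270684*(-1/395349) = 1/125097561338 - 90228/131783 = -11287302764273281/16485731925805654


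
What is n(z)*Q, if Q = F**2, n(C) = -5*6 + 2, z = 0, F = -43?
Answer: -51772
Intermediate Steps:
n(C) = -28 (n(C) = -30 + 2 = -28)
Q = 1849 (Q = (-43)**2 = 1849)
n(z)*Q = -28*1849 = -51772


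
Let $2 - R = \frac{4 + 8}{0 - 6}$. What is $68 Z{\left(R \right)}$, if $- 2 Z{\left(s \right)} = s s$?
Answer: $-544$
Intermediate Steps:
$R = 4$ ($R = 2 - \frac{4 + 8}{0 - 6} = 2 - \frac{12}{-6} = 2 - 12 \left(- \frac{1}{6}\right) = 2 - -2 = 2 + 2 = 4$)
$Z{\left(s \right)} = - \frac{s^{2}}{2}$ ($Z{\left(s \right)} = - \frac{s s}{2} = - \frac{s^{2}}{2}$)
$68 Z{\left(R \right)} = 68 \left(- \frac{4^{2}}{2}\right) = 68 \left(\left(- \frac{1}{2}\right) 16\right) = 68 \left(-8\right) = -544$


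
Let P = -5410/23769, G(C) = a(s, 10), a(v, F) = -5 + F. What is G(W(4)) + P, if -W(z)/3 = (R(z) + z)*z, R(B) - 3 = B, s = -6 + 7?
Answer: 113435/23769 ≈ 4.7724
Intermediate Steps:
s = 1
R(B) = 3 + B
W(z) = -3*z*(3 + 2*z) (W(z) = -3*((3 + z) + z)*z = -3*(3 + 2*z)*z = -3*z*(3 + 2*z))
G(C) = 5 (G(C) = -5 + 10 = 5)
P = -5410/23769 (P = -5410*1/23769 = -5410/23769 ≈ -0.22761)
G(W(4)) + P = 5 - 5410/23769 = 113435/23769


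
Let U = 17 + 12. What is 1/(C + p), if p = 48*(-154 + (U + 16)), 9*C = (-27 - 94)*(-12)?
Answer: -3/15212 ≈ -0.00019721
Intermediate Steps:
U = 29
C = 484/3 (C = ((-27 - 94)*(-12))/9 = (-121*(-12))/9 = (⅑)*1452 = 484/3 ≈ 161.33)
p = -5232 (p = 48*(-154 + (29 + 16)) = 48*(-154 + 45) = 48*(-109) = -5232)
1/(C + p) = 1/(484/3 - 5232) = 1/(-15212/3) = -3/15212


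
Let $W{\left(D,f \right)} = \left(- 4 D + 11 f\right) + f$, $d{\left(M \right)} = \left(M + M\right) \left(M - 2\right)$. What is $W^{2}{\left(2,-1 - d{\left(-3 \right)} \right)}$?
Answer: $144400$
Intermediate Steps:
$d{\left(M \right)} = 2 M \left(-2 + M\right)$
$W{\left(D,f \right)} = - 4 D + 12 f$
$W^{2}{\left(2,-1 - d{\left(-3 \right)} \right)} = \left(\left(-4\right) 2 + 12 \left(-1 - 2 \left(-3\right) \left(-2 - 3\right)\right)\right)^{2} = \left(-8 + 12 \left(-1 - 2 \left(-3\right) \left(-5\right)\right)\right)^{2} = \left(-8 + 12 \left(-1 - 30\right)\right)^{2} = \left(-8 + 12 \left(-31\right)\right)^{2} = \left(-8 - 372\right)^{2} = \left(-380\right)^{2} = 144400$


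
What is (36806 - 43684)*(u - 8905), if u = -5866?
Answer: 101594938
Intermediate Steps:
(36806 - 43684)*(u - 8905) = (36806 - 43684)*(-5866 - 8905) = -6878*(-14771) = 101594938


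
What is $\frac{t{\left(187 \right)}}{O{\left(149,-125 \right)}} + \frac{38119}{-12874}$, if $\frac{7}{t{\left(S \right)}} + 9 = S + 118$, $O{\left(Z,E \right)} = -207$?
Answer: $- \frac{1167858743}{394407864} \approx -2.961$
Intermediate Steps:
$t{\left(S \right)} = \frac{7}{109 + S}$ ($t{\left(S \right)} = \frac{7}{-9 + \left(S + 118\right)} = \frac{7}{-9 + \left(118 + S\right)} = \frac{7}{109 + S}$)
$\frac{t{\left(187 \right)}}{O{\left(149,-125 \right)}} + \frac{38119}{-12874} = \frac{7 \frac{1}{109 + 187}}{-207} + \frac{38119}{-12874} = \frac{7}{296} \left(- \frac{1}{207}\right) + 38119 \left(- \frac{1}{12874}\right) = 7 \cdot \frac{1}{296} \left(- \frac{1}{207}\right) - \frac{38119}{12874} = \frac{7}{296} \left(- \frac{1}{207}\right) - \frac{38119}{12874} = - \frac{7}{61272} - \frac{38119}{12874} = - \frac{1167858743}{394407864}$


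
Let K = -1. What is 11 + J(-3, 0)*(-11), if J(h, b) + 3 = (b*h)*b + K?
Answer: 55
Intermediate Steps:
J(h, b) = -4 + h*b² (J(h, b) = -3 + ((b*h)*b - 1) = -3 + (h*b² - 1) = -3 + (-1 + h*b²) = -4 + h*b²)
11 + J(-3, 0)*(-11) = 11 + (-4 - 3*0²)*(-11) = 11 + (-4 - 3*0)*(-11) = 11 + (-4 + 0)*(-11) = 11 - 4*(-11) = 11 + 44 = 55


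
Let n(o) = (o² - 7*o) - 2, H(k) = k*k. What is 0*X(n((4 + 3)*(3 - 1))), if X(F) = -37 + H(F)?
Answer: 0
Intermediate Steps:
H(k) = k²
n(o) = -2 + o² - 7*o
X(F) = -37 + F²
0*X(n((4 + 3)*(3 - 1))) = 0*(-37 + (-2 + ((4 + 3)*(3 - 1))² - 7*(4 + 3)*(3 - 1))²) = 0*(-37 + (-2 + (7*2)² - 49*2)²) = 0*(-37 + (-2 + 14² - 7*14)²) = 0*(-37 + (-2 + 196 - 98)²) = 0*(-37 + 96²) = 0*(-37 + 9216) = 0*9179 = 0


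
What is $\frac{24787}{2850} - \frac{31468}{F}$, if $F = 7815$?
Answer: $\frac{6935107}{1484850} \approx 4.6706$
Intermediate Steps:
$\frac{24787}{2850} - \frac{31468}{F} = \frac{24787}{2850} - \frac{31468}{7815} = \frac{6935107}{1484850}$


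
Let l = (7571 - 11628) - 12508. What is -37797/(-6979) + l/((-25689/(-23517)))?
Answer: -905920675554/59761177 ≈ -15159.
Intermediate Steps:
l = -16565 (l = -4057 - 12508 = -16565)
-37797/(-6979) + l/((-25689/(-23517))) = -37797/(-6979) - 16565/((-25689/(-23517))) = -37797*(-1/6979) - 16565/((-25689*(-1/23517))) = 37797/6979 - 16565/8563/7839 = 37797/6979 - 16565*7839/8563 = 37797/6979 - 129853035/8563 = -905920675554/59761177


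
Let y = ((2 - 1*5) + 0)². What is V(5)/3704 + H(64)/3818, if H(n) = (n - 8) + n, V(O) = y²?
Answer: 376869/7070936 ≈ 0.053298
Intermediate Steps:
y = 9 (y = ((2 - 5) + 0)² = (-3 + 0)² = (-3)² = 9)
V(O) = 81 (V(O) = 9² = 81)
H(n) = -8 + 2*n (H(n) = (-8 + n) + n = -8 + 2*n)
V(5)/3704 + H(64)/3818 = 81/3704 + (-8 + 2*64)/3818 = 81*(1/3704) + (-8 + 128)*(1/3818) = 81/3704 + 120*(1/3818) = 81/3704 + 60/1909 = 376869/7070936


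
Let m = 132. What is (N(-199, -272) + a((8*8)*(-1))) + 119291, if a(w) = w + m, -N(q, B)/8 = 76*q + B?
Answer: 242527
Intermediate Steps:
N(q, B) = -608*q - 8*B (N(q, B) = -8*(76*q + B) = -8*(B + 76*q) = -608*q - 8*B)
a(w) = 132 + w (a(w) = w + 132 = 132 + w)
(N(-199, -272) + a((8*8)*(-1))) + 119291 = ((-608*(-199) - 8*(-272)) + (132 + (8*8)*(-1))) + 119291 = ((120992 + 2176) + (132 + 64*(-1))) + 119291 = (123168 + (132 - 64)) + 119291 = (123168 + 68) + 119291 = 123236 + 119291 = 242527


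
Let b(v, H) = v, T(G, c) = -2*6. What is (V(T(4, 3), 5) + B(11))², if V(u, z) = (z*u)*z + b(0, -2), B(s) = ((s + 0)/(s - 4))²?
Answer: 212547241/2401 ≈ 88525.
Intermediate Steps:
T(G, c) = -12
B(s) = s²/(-4 + s)² (B(s) = (s/(-4 + s))² = s²/(-4 + s)²)
V(u, z) = u*z² (V(u, z) = (z*u)*z + 0 = (u*z)*z + 0 = u*z² + 0 = u*z²)
(V(T(4, 3), 5) + B(11))² = (-12*5² + 11²/(-4 + 11)²)² = (-12*25 + 121/7²)² = (-300 + 121*(1/49))² = (-300 + 121/49)² = (-14579/49)² = 212547241/2401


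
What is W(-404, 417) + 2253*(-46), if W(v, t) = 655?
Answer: -102983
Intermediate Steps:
W(-404, 417) + 2253*(-46) = 655 + 2253*(-46) = 655 - 103638 = -102983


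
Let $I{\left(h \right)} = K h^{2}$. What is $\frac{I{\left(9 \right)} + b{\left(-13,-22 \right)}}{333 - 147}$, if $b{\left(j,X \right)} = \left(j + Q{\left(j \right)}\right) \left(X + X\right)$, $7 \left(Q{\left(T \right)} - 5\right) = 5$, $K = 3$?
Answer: $\frac{1315}{434} \approx 3.03$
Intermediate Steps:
$Q{\left(T \right)} = \frac{40}{7}$ ($Q{\left(T \right)} = 5 + \frac{1}{7} \cdot 5 = 5 + \frac{5}{7} = \frac{40}{7}$)
$I{\left(h \right)} = 3 h^{2}$
$b{\left(j,X \right)} = 2 X \left(\frac{40}{7} + j\right)$ ($b{\left(j,X \right)} = \left(j + \frac{40}{7}\right) \left(X + X\right) = \left(\frac{40}{7} + j\right) 2 X = 2 X \left(\frac{40}{7} + j\right)$)
$\frac{I{\left(9 \right)} + b{\left(-13,-22 \right)}}{333 - 147} = \frac{3 \cdot 9^{2} + \frac{2}{7} \left(-22\right) \left(40 + 7 \left(-13\right)\right)}{333 - 147} = \frac{3 \cdot 81 + \frac{2}{7} \left(-22\right) \left(40 - 91\right)}{186} = \left(243 + \frac{2}{7} \left(-22\right) \left(-51\right)\right) \frac{1}{186} = \left(243 + \frac{2244}{7}\right) \frac{1}{186} = \frac{3945}{7} \cdot \frac{1}{186} = \frac{1315}{434}$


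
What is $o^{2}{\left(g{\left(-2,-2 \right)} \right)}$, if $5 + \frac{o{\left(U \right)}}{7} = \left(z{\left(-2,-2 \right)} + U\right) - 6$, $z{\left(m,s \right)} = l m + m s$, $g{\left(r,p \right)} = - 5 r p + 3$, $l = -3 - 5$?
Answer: $3136$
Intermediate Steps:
$l = -8$ ($l = -3 - 5 = -8$)
$g{\left(r,p \right)} = 3 - 5 p r$ ($g{\left(r,p \right)} = - 5 p r + 3 = 3 - 5 p r$)
$z{\left(m,s \right)} = - 8 m + m s$
$o{\left(U \right)} = 63 + 7 U$ ($o{\left(U \right)} = -35 + 7 \left(\left(- 2 \left(-8 - 2\right) + U\right) - 6\right) = -35 + 7 \left(\left(\left(-2\right) \left(-10\right) + U\right) - 6\right) = -35 + 7 \left(\left(20 + U\right) - 6\right) = -35 + 7 \left(14 + U\right) = -35 + \left(98 + 7 U\right) = 63 + 7 U$)
$o^{2}{\left(g{\left(-2,-2 \right)} \right)} = \left(63 + 7 \left(3 - \left(-10\right) \left(-2\right)\right)\right)^{2} = \left(63 + 7 \left(3 - 20\right)\right)^{2} = \left(63 + 7 \left(-17\right)\right)^{2} = \left(63 - 119\right)^{2} = \left(-56\right)^{2} = 3136$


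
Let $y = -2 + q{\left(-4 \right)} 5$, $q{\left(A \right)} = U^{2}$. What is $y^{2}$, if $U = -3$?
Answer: $1849$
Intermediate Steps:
$q{\left(A \right)} = 9$ ($q{\left(A \right)} = \left(-3\right)^{2} = 9$)
$y = 43$ ($y = -2 + 9 \cdot 5 = -2 + 45 = 43$)
$y^{2} = 43^{2} = 1849$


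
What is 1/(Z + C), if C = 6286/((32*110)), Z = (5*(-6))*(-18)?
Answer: 1760/953543 ≈ 0.0018457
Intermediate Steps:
Z = 540 (Z = -30*(-18) = 540)
C = 3143/1760 (C = 6286/3520 = 6286*(1/3520) = 3143/1760 ≈ 1.7858)
1/(Z + C) = 1/(540 + 3143/1760) = 1/(953543/1760) = 1760/953543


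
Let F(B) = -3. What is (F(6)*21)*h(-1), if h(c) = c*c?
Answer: -63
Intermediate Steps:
h(c) = c²
(F(6)*21)*h(-1) = -3*21*(-1)² = -63*1 = -63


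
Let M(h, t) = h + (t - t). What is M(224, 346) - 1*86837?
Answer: -86613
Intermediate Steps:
M(h, t) = h (M(h, t) = h + 0 = h)
M(224, 346) - 1*86837 = 224 - 1*86837 = 224 - 86837 = -86613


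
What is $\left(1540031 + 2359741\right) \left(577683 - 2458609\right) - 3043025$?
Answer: $-7335185591897$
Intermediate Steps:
$\left(1540031 + 2359741\right) \left(577683 - 2458609\right) - 3043025 = 3899772 \left(-1880926\right) - 3043025 = -7335182548872 - 3043025 = -7335185591897$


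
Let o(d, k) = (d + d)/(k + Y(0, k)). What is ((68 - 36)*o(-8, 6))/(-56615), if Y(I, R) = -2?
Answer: 128/56615 ≈ 0.0022609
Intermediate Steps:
o(d, k) = 2*d/(-2 + k) (o(d, k) = (d + d)/(k - 2) = (2*d)/(-2 + k) = 2*d/(-2 + k))
((68 - 36)*o(-8, 6))/(-56615) = ((68 - 36)*(2*(-8)/(-2 + 6)))/(-56615) = (32*(2*(-8)/4))*(-1/56615) = (32*(2*(-8)*(1/4)))*(-1/56615) = (32*(-4))*(-1/56615) = -128*(-1/56615) = 128/56615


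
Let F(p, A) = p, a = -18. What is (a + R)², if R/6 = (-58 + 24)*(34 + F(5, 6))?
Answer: 63584676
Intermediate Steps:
R = -7956 (R = 6*((-58 + 24)*(34 + 5)) = 6*(-34*39) = 6*(-1326) = -7956)
(a + R)² = (-18 - 7956)² = (-7974)² = 63584676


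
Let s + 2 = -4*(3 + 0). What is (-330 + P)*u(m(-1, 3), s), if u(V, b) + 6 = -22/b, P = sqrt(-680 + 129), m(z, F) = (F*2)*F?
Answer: 10230/7 - 31*I*sqrt(551)/7 ≈ 1461.4 - 103.95*I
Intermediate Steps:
m(z, F) = 2*F**2 (m(z, F) = (2*F)*F = 2*F**2)
P = I*sqrt(551) (P = sqrt(-551) = I*sqrt(551) ≈ 23.473*I)
s = -14 (s = -2 - 4*(3 + 0) = -2 - 4*3 = -2 - 12 = -14)
u(V, b) = -6 - 22/b
(-330 + P)*u(m(-1, 3), s) = (-330 + I*sqrt(551))*(-6 - 22/(-14)) = (-330 + I*sqrt(551))*(-6 - 22*(-1/14)) = (-330 + I*sqrt(551))*(-6 + 11/7) = (-330 + I*sqrt(551))*(-31/7) = 10230/7 - 31*I*sqrt(551)/7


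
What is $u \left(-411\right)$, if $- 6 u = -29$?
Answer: $- \frac{3973}{2} \approx -1986.5$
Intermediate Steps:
$u = \frac{29}{6}$ ($u = \left(- \frac{1}{6}\right) \left(-29\right) = \frac{29}{6} \approx 4.8333$)
$u \left(-411\right) = \frac{29}{6} \left(-411\right) = - \frac{3973}{2}$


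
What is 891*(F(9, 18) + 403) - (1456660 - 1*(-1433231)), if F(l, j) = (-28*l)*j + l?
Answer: -6564375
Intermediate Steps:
F(l, j) = l - 28*j*l (F(l, j) = -28*j*l + l = l - 28*j*l)
891*(F(9, 18) + 403) - (1456660 - 1*(-1433231)) = 891*(9*(1 - 28*18) + 403) - (1456660 - 1*(-1433231)) = 891*(9*(1 - 504) + 403) - (1456660 + 1433231) = 891*(9*(-503) + 403) - 1*2889891 = 891*(-4527 + 403) - 2889891 = 891*(-4124) - 2889891 = -3674484 - 2889891 = -6564375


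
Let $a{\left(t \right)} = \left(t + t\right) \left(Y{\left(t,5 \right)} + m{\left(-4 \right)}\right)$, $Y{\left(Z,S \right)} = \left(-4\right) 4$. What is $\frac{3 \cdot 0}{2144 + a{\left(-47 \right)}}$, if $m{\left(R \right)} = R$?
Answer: $0$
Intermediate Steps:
$Y{\left(Z,S \right)} = -16$
$a{\left(t \right)} = - 40 t$ ($a{\left(t \right)} = \left(t + t\right) \left(-16 - 4\right) = 2 t \left(-20\right) = - 40 t$)
$\frac{3 \cdot 0}{2144 + a{\left(-47 \right)}} = \frac{3 \cdot 0}{2144 - -1880} = \frac{0}{2144 + 1880} = \frac{0}{4024} = 0 \cdot \frac{1}{4024} = 0$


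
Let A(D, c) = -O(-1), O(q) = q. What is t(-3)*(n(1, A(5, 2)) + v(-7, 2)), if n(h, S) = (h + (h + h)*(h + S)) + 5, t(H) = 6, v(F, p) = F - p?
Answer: 6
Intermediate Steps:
A(D, c) = 1 (A(D, c) = -1*(-1) = 1)
n(h, S) = 5 + h + 2*h*(S + h) (n(h, S) = (h + (2*h)*(S + h)) + 5 = (h + 2*h*(S + h)) + 5 = 5 + h + 2*h*(S + h))
t(-3)*(n(1, A(5, 2)) + v(-7, 2)) = 6*((5 + 1 + 2*1² + 2*1*1) + (-7 - 1*2)) = 6*((5 + 1 + 2*1 + 2) + (-7 - 2)) = 6*((5 + 1 + 2 + 2) - 9) = 6*(10 - 9) = 6*1 = 6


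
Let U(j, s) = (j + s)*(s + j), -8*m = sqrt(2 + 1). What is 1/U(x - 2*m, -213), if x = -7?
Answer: 16/(880 - sqrt(3))**2 ≈ 2.0743e-5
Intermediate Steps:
m = -sqrt(3)/8 (m = -sqrt(2 + 1)/8 = -sqrt(3)/8 ≈ -0.21651)
U(j, s) = (j + s)**2 (U(j, s) = (j + s)*(j + s) = (j + s)**2)
1/U(x - 2*m, -213) = 1/(((-7 - (-1)*sqrt(3)/4) - 213)**2) = 1/(((-7 + sqrt(3)/4) - 213)**2) = 1/((-220 + sqrt(3)/4)**2) = (-220 + sqrt(3)/4)**(-2)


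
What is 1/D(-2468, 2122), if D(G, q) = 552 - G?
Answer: 1/3020 ≈ 0.00033113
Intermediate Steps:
1/D(-2468, 2122) = 1/(552 - 1*(-2468)) = 1/(552 + 2468) = 1/3020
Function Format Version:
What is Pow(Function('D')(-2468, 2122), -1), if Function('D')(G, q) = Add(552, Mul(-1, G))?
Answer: Rational(1, 3020) ≈ 0.00033113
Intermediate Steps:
Pow(Function('D')(-2468, 2122), -1) = Pow(Add(552, Mul(-1, -2468)), -1) = Pow(Add(552, 2468), -1) = Pow(3020, -1) = Rational(1, 3020)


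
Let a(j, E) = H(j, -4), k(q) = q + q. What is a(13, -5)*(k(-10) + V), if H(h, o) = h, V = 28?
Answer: 104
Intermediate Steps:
k(q) = 2*q
a(j, E) = j
a(13, -5)*(k(-10) + V) = 13*(2*(-10) + 28) = 13*(-20 + 28) = 13*8 = 104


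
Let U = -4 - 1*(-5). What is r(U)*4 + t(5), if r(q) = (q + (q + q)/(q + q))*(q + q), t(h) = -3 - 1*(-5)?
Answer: 18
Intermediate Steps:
t(h) = 2 (t(h) = -3 + 5 = 2)
U = 1 (U = -4 + 5 = 1)
r(q) = 2*q*(1 + q) (r(q) = (q + (2*q)/((2*q)))*(2*q) = (q + (2*q)*(1/(2*q)))*(2*q) = (q + 1)*(2*q) = (1 + q)*(2*q) = 2*q*(1 + q))
r(U)*4 + t(5) = (2*1*(1 + 1))*4 + 2 = (2*1*2)*4 + 2 = 4*4 + 2 = 16 + 2 = 18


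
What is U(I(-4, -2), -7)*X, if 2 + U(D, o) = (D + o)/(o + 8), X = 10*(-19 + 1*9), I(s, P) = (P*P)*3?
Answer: -300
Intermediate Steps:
I(s, P) = 3*P² (I(s, P) = P²*3 = 3*P²)
X = -100 (X = 10*(-19 + 9) = 10*(-10) = -100)
U(D, o) = -2 + (D + o)/(8 + o) (U(D, o) = -2 + (D + o)/(o + 8) = -2 + (D + o)/(8 + o))
U(I(-4, -2), -7)*X = ((-16 + 3*(-2)² - 1*(-7))/(8 - 7))*(-100) = ((-16 + 3*4 + 7)/1)*(-100) = (1*(-16 + 12 + 7))*(-100) = (1*3)*(-100) = 3*(-100) = -300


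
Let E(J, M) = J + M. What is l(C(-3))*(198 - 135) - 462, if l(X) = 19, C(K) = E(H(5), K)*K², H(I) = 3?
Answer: 735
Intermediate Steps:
C(K) = K²*(3 + K) (C(K) = (3 + K)*K² = K²*(3 + K))
l(C(-3))*(198 - 135) - 462 = 19*(198 - 135) - 462 = 19*63 - 462 = 1197 - 462 = 735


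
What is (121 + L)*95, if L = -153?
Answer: -3040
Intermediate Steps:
(121 + L)*95 = (121 - 153)*95 = -32*95 = -3040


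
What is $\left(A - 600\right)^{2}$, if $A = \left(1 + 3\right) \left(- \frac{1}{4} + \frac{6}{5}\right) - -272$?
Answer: $\frac{2627641}{25} \approx 1.0511 \cdot 10^{5}$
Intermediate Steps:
$A = \frac{1379}{5}$ ($A = 4 \left(\left(-1\right) \frac{1}{4} + 6 \cdot \frac{1}{5}\right) + 272 = 4 \left(- \frac{1}{4} + \frac{6}{5}\right) + 272 = 4 \cdot \frac{19}{20} + 272 = \frac{19}{5} + 272 = \frac{1379}{5} \approx 275.8$)
$\left(A - 600\right)^{2} = \left(\frac{1379}{5} - 600\right)^{2} = \left(- \frac{1621}{5}\right)^{2} = \frac{2627641}{25}$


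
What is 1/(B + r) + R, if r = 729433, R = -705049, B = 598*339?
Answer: -657214950594/932155 ≈ -7.0505e+5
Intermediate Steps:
B = 202722
1/(B + r) + R = 1/(202722 + 729433) - 705049 = 1/932155 - 705049 = -657214950594/932155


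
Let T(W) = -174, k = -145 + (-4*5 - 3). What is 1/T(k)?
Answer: -1/174 ≈ -0.0057471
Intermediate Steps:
k = -168 (k = -145 + (-20 - 3) = -145 - 23 = -168)
1/T(k) = 1/(-174) = -1/174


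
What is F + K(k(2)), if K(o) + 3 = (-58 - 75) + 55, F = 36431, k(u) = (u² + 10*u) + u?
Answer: 36350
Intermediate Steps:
k(u) = u² + 11*u
K(o) = -81 (K(o) = -3 + ((-58 - 75) + 55) = -3 + (-133 + 55) = -3 - 78 = -81)
F + K(k(2)) = 36431 - 81 = 36350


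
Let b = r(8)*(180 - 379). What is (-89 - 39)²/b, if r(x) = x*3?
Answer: -2048/597 ≈ -3.4305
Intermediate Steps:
r(x) = 3*x
b = -4776 (b = (3*8)*(180 - 379) = 24*(-199) = -4776)
(-89 - 39)²/b = (-89 - 39)²/(-4776) = (-128)²*(-1/4776) = 16384*(-1/4776) = -2048/597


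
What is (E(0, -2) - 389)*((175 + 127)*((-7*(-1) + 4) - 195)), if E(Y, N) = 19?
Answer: 20560160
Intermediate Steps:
(E(0, -2) - 389)*((175 + 127)*((-7*(-1) + 4) - 195)) = (19 - 389)*((175 + 127)*((-7*(-1) + 4) - 195)) = -111740*((7 + 4) - 195) = -111740*(11 - 195) = -111740*(-184) = -370*(-55568) = 20560160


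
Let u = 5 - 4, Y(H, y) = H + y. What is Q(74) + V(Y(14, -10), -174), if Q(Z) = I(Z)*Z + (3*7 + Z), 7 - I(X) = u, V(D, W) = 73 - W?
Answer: 786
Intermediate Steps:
u = 1
I(X) = 6 (I(X) = 7 - 1*1 = 7 - 1 = 6)
Q(Z) = 21 + 7*Z (Q(Z) = 6*Z + (3*7 + Z) = 6*Z + (21 + Z) = 21 + 7*Z)
Q(74) + V(Y(14, -10), -174) = (21 + 7*74) + (73 - 1*(-174)) = (21 + 518) + (73 + 174) = 539 + 247 = 786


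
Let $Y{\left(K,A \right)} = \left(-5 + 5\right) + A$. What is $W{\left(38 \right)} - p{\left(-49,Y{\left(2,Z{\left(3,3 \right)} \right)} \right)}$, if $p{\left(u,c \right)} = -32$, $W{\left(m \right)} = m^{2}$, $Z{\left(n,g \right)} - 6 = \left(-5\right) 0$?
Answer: $1476$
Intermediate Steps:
$Z{\left(n,g \right)} = 6$ ($Z{\left(n,g \right)} = 6 - 0 = 6 + 0 = 6$)
$Y{\left(K,A \right)} = A$ ($Y{\left(K,A \right)} = 0 + A = A$)
$W{\left(38 \right)} - p{\left(-49,Y{\left(2,Z{\left(3,3 \right)} \right)} \right)} = 38^{2} - -32 = 1444 + 32 = 1476$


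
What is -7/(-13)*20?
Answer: 140/13 ≈ 10.769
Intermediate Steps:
-7/(-13)*20 = -7*(-1/13)*20 = (7/13)*20 = 140/13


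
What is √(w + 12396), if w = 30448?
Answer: 2*√10711 ≈ 206.99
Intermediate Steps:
√(w + 12396) = √(30448 + 12396) = √42844 = 2*√10711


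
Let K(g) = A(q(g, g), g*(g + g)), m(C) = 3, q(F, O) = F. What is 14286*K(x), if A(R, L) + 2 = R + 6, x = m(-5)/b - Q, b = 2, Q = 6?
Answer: -7143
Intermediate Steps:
x = -9/2 (x = 3/2 - 1*6 = 3*(½) - 6 = 3/2 - 6 = -9/2 ≈ -4.5000)
A(R, L) = 4 + R (A(R, L) = -2 + (R + 6) = -2 + (6 + R) = 4 + R)
K(g) = 4 + g
14286*K(x) = 14286*(4 - 9/2) = 14286*(-½) = -7143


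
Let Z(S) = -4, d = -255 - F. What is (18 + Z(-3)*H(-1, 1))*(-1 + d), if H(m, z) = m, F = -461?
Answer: 4510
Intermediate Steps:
d = 206 (d = -255 - 1*(-461) = -255 + 461 = 206)
(18 + Z(-3)*H(-1, 1))*(-1 + d) = (18 - 4*(-1))*(-1 + 206) = (18 + 4)*205 = 22*205 = 4510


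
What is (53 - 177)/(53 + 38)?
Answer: -124/91 ≈ -1.3626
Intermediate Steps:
(53 - 177)/(53 + 38) = -124/91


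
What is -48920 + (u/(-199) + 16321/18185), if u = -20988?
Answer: -176647515141/3618815 ≈ -48814.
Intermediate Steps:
-48920 + (u/(-199) + 16321/18185) = -48920 + (-20988/(-199) + 16321/18185) = -48920 + (-20988*(-1/199) + 16321*(1/18185)) = -48920 + (20988/199 + 16321/18185) = -48920 + 384914659/3618815 = -176647515141/3618815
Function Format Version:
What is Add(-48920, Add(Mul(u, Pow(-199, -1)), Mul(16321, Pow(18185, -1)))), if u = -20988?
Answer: Rational(-176647515141, 3618815) ≈ -48814.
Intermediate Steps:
Add(-48920, Add(Mul(u, Pow(-199, -1)), Mul(16321, Pow(18185, -1)))) = Add(-48920, Add(Mul(-20988, Pow(-199, -1)), Mul(16321, Pow(18185, -1)))) = Add(-48920, Add(Mul(-20988, Rational(-1, 199)), Mul(16321, Rational(1, 18185)))) = Add(-48920, Add(Rational(20988, 199), Rational(16321, 18185))) = Add(-48920, Rational(384914659, 3618815)) = Rational(-176647515141, 3618815)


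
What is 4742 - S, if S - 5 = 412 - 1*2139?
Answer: 6464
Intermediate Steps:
S = -1722 (S = 5 + (412 - 1*2139) = 5 + (412 - 2139) = 5 - 1727 = -1722)
4742 - S = 4742 - 1*(-1722) = 4742 + 1722 = 6464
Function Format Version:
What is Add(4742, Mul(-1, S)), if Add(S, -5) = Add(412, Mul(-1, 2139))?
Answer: 6464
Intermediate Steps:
S = -1722 (S = Add(5, Add(412, Mul(-1, 2139))) = Add(5, Add(412, -2139)) = Add(5, -1727) = -1722)
Add(4742, Mul(-1, S)) = Add(4742, Mul(-1, -1722)) = Add(4742, 1722) = 6464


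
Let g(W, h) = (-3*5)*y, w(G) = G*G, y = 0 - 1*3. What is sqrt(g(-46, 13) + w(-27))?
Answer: 3*sqrt(86) ≈ 27.821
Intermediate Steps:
y = -3 (y = 0 - 3 = -3)
w(G) = G**2
g(W, h) = 45 (g(W, h) = -3*5*(-3) = -15*(-3) = 45)
sqrt(g(-46, 13) + w(-27)) = sqrt(45 + (-27)**2) = sqrt(45 + 729) = sqrt(774) = 3*sqrt(86)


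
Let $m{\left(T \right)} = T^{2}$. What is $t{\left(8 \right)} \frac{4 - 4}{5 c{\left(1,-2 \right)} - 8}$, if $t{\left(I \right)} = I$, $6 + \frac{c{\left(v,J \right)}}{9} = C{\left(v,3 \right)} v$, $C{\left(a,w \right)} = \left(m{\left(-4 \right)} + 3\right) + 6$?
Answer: $0$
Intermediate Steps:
$C{\left(a,w \right)} = 25$ ($C{\left(a,w \right)} = \left(\left(-4\right)^{2} + 3\right) + 6 = \left(16 + 3\right) + 6 = 19 + 6 = 25$)
$c{\left(v,J \right)} = -54 + 225 v$ ($c{\left(v,J \right)} = -54 + 9 \cdot 25 v = -54 + 225 v$)
$t{\left(8 \right)} \frac{4 - 4}{5 c{\left(1,-2 \right)} - 8} = 8 \frac{4 - 4}{5 \left(-54 + 225 \cdot 1\right) - 8} = 8 \frac{0}{5 \left(-54 + 225\right) - 8} = 8 \frac{0}{5 \cdot 171 - 8} = 8 \frac{0}{855 - 8} = 8 \cdot \frac{0}{847} = 8 \cdot 0 \cdot \frac{1}{847} = 8 \cdot 0 = 0$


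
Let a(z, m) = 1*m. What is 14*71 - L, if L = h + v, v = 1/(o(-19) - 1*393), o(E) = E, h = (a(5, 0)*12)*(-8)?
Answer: 409529/412 ≈ 994.00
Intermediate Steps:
a(z, m) = m
h = 0 (h = (0*12)*(-8) = 0*(-8) = 0)
v = -1/412 (v = 1/(-19 - 1*393) = 1/(-19 - 393) = 1/(-412) = -1/412 ≈ -0.0024272)
L = -1/412 (L = 0 - 1/412 = -1/412 ≈ -0.0024272)
14*71 - L = 14*71 - 1*(-1/412) = 994 + 1/412 = 409529/412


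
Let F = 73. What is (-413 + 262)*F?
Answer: -11023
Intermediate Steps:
(-413 + 262)*F = (-413 + 262)*73 = -151*73 = -11023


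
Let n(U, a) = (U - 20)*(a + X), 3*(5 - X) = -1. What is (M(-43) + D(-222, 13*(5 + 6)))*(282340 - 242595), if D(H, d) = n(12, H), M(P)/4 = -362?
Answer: 34021720/3 ≈ 1.1341e+7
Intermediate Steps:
X = 16/3 (X = 5 - 1/3*(-1) = 5 + 1/3 = 16/3 ≈ 5.3333)
M(P) = -1448 (M(P) = 4*(-362) = -1448)
n(U, a) = (-20 + U)*(16/3 + a) (n(U, a) = (U - 20)*(a + 16/3) = (-20 + U)*(16/3 + a))
D(H, d) = -128/3 - 8*H (D(H, d) = -320/3 - 20*H + (16/3)*12 + 12*H = -320/3 - 20*H + 64 + 12*H = -128/3 - 8*H)
(M(-43) + D(-222, 13*(5 + 6)))*(282340 - 242595) = (-1448 + (-128/3 - 8*(-222)))*(282340 - 242595) = (-1448 + (-128/3 + 1776))*39745 = (-1448 + 5200/3)*39745 = (856/3)*39745 = 34021720/3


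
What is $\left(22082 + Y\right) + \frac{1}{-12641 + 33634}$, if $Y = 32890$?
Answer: $\frac{1154027197}{20993} \approx 54972.0$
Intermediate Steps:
$\left(22082 + Y\right) + \frac{1}{-12641 + 33634} = \left(22082 + 32890\right) + \frac{1}{-12641 + 33634} = 54972 + \frac{1}{20993} = \frac{1154027197}{20993}$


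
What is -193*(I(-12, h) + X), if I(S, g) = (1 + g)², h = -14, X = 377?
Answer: -105378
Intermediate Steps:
-193*(I(-12, h) + X) = -193*((1 - 14)² + 377) = -193*((-13)² + 377) = -193*(169 + 377) = -193*546 = -105378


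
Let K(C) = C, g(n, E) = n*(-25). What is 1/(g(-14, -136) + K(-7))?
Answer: 1/343 ≈ 0.0029155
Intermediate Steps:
g(n, E) = -25*n
1/(g(-14, -136) + K(-7)) = 1/(-25*(-14) - 7) = 1/(350 - 7) = 1/343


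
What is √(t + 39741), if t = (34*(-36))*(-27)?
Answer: √72789 ≈ 269.79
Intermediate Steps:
t = 33048 (t = -1224*(-27) = 33048)
√(t + 39741) = √(33048 + 39741) = √72789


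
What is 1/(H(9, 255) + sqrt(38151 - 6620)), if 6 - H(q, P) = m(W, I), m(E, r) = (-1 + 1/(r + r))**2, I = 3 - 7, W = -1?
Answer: -19392/129059167 + 4096*sqrt(31531)/129059167 ≈ 0.0054853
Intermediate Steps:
I = -4
m(E, r) = (-1 + 1/(2*r))**2
H(q, P) = 303/64 (H(q, P) = 6 - (-1 + 2*(-4))**2/(4*(-4)**2) = 6 - (-1 - 8)**2/(4*16) = 6 - (-9)**2/(4*16) = 6 - 81/(4*16) = 6 - 1*81/64 = 6 - 81/64 = 303/64)
1/(H(9, 255) + sqrt(38151 - 6620)) = 1/(303/64 + sqrt(38151 - 6620)) = 1/(303/64 + sqrt(31531))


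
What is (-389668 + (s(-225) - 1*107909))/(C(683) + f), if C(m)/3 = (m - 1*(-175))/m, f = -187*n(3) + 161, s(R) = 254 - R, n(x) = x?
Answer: 169758967/135313 ≈ 1254.6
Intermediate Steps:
f = -400 (f = -187*3 + 161 = -561 + 161 = -400)
C(m) = 3*(175 + m)/m (C(m) = 3*((m - 1*(-175))/m) = 3*((m + 175)/m) = 3*((175 + m)/m) = 3*(175 + m)/m)
(-389668 + (s(-225) - 1*107909))/(C(683) + f) = (-389668 + ((254 - 1*(-225)) - 1*107909))/((3 + 525/683) - 400) = (-389668 + ((254 + 225) - 107909))/((3 + 525*(1/683)) - 400) = (-389668 + (479 - 107909))/((3 + 525/683) - 400) = (-389668 - 107430)/(2574/683 - 400) = -497098/(-270626/683) = -497098*(-683/270626) = 169758967/135313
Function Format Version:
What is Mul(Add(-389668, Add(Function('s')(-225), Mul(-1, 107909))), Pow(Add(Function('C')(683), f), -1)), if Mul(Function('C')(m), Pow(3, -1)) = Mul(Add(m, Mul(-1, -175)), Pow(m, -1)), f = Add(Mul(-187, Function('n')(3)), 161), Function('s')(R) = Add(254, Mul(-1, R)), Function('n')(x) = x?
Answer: Rational(169758967, 135313) ≈ 1254.6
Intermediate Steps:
f = -400 (f = Add(Mul(-187, 3), 161) = Add(-561, 161) = -400)
Function('C')(m) = Mul(3, Pow(m, -1), Add(175, m)) (Function('C')(m) = Mul(3, Mul(Add(m, Mul(-1, -175)), Pow(m, -1))) = Mul(3, Mul(Add(m, 175), Pow(m, -1))) = Mul(3, Mul(Add(175, m), Pow(m, -1))) = Mul(3, Mul(Pow(m, -1), Add(175, m))) = Mul(3, Pow(m, -1), Add(175, m)))
Mul(Add(-389668, Add(Function('s')(-225), Mul(-1, 107909))), Pow(Add(Function('C')(683), f), -1)) = Mul(Add(-389668, Add(Add(254, Mul(-1, -225)), Mul(-1, 107909))), Pow(Add(Add(3, Mul(525, Pow(683, -1))), -400), -1)) = Mul(Add(-389668, Add(Add(254, 225), -107909)), Pow(Add(Add(3, Mul(525, Rational(1, 683))), -400), -1)) = Mul(Add(-389668, Add(479, -107909)), Pow(Add(Add(3, Rational(525, 683)), -400), -1)) = Mul(Add(-389668, -107430), Pow(Add(Rational(2574, 683), -400), -1)) = Mul(-497098, Pow(Rational(-270626, 683), -1)) = Mul(-497098, Rational(-683, 270626)) = Rational(169758967, 135313)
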